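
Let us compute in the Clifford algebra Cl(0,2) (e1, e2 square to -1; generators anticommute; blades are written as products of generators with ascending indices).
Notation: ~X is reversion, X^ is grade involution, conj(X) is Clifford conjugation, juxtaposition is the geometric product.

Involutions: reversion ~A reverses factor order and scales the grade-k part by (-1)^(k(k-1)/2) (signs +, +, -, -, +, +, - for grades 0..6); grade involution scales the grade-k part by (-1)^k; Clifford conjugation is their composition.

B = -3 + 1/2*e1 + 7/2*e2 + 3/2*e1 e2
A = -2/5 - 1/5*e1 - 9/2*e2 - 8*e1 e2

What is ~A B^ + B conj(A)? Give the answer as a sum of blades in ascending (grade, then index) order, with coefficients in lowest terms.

first term: -533/20 + 441/20*e1 + 56/5*e2 - 523/20*e1 e2
second term: -533/20 + 409/20*e1 - 93/5*e2 - 461/20*e1 e2
Answer: -533/10 + 85/2*e1 - 37/5*e2 - 246/5*e1 e2


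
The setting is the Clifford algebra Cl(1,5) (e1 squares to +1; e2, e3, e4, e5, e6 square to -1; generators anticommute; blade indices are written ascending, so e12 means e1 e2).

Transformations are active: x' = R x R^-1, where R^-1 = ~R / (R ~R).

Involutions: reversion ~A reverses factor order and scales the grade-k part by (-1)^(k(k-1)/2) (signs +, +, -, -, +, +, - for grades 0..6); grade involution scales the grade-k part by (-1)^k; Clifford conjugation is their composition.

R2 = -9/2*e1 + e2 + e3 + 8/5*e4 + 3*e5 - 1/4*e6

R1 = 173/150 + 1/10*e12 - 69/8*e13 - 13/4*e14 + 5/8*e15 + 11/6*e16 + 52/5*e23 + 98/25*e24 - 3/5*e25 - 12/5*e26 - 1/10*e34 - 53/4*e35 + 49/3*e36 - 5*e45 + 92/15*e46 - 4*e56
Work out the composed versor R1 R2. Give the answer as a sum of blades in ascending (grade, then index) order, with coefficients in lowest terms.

Distribute over the terms of R2 (each basis-blade product reordered to ascending indices, repeated generators contracted through their squares):
R1 (-9/2*e1) = -519/100*e1 + 9/20*e2 - 621/16*e3 - 117/8*e4 + 45/16*e5 + 33/4*e6 - 234/5*e123 - 441/25*e124 + 27/10*e125 + 54/5*e126 + 9/20*e134 + 477/8*e135 - 147/2*e136 + 45/2*e145 - 138/5*e146 + 18*e156
R1 (e2) = -1/10*e1 + 173/150*e2 + 52/5*e3 + 98/25*e4 - 3/5*e5 - 12/5*e6 + 69/8*e123 + 13/4*e124 - 5/8*e125 - 11/6*e126 - 1/10*e234 - 53/4*e235 + 49/3*e236 - 5*e245 + 92/15*e246 - 4*e256
R1 (e3) = 69/8*e1 - 52/5*e2 + 173/150*e3 - 1/10*e4 - 53/4*e5 + 49/3*e6 + 1/10*e123 + 13/4*e134 - 5/8*e135 - 11/6*e136 - 98/25*e234 + 3/5*e235 + 12/5*e236 - 5*e345 + 92/15*e346 - 4*e356
R1 (8/5*e4) = 26/5*e1 - 784/125*e2 + 4/25*e3 + 692/375*e4 - 8*e5 + 736/75*e6 + 4/25*e124 - 69/5*e134 - e145 - 44/15*e146 + 416/25*e234 + 24/25*e245 + 96/25*e246 + 106/5*e345 - 392/15*e346 - 32/5*e456
R1 (3*e5) = -15/8*e1 + 9/5*e2 + 159/4*e3 + 15*e4 + 173/50*e5 - 12*e6 + 3/10*e125 - 207/8*e135 - 39/4*e145 - 11/2*e156 + 156/5*e235 + 294/25*e245 + 36/5*e256 - 3/10*e345 - 49*e356 - 92/5*e456
R1 (-1/4*e6) = 11/24*e1 - 3/5*e2 + 49/12*e3 + 23/15*e4 - e5 - 173/600*e6 - 1/40*e126 + 69/32*e136 + 13/16*e146 - 5/32*e156 - 13/5*e236 - 49/50*e246 + 3/20*e256 + 1/40*e346 + 53/16*e356 + 5/4*e456
Summing the partial products and collecting blades:
Answer: 4271/600*e1 - 20803/1500*e2 + 20081/1200*e3 + 22721/3000*e4 - 6631/400*e5 + 473/24*e6 - 1523/40*e123 - 1423/100*e124 + 19/8*e125 + 1073/120*e126 - 101/10*e134 + 265/8*e135 - 7025/96*e136 + 47/4*e145 - 7133/240*e146 + 395/32*e156 + 631/50*e234 + 371/20*e235 + 242/15*e236 + 193/25*e245 + 1349/150*e246 + 67/20*e256 + 159/10*e345 - 799/40*e346 - 795/16*e356 - 471/20*e456


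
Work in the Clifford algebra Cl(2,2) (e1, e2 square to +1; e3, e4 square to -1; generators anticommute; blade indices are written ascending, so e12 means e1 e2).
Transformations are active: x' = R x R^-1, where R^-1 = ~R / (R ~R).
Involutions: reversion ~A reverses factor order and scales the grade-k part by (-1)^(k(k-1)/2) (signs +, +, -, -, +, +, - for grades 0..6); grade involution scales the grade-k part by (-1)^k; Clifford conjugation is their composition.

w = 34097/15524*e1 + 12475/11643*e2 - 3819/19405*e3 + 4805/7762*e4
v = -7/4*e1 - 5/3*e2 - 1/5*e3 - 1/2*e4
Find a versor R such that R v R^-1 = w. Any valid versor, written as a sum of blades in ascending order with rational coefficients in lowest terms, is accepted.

Why this works: both vectors square to 19981/3600, so q(v) = q(w) and R = v + w = 3465/7762*e1 - 2310/3881*e2 - 1540/3881*e3 + 462/3881*e4 carries v to w — its own direction survives, the complement (v - w)/2 flips.
Answer: 3465/7762*e1 - 2310/3881*e2 - 1540/3881*e3 + 462/3881*e4


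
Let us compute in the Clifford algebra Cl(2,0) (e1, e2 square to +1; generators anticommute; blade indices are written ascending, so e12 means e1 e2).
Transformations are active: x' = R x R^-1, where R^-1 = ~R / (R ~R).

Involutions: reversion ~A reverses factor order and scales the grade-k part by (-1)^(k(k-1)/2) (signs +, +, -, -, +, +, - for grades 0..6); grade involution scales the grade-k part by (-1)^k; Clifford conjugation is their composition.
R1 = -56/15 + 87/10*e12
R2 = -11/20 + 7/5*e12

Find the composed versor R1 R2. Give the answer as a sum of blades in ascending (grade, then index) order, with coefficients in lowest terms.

Distribute over the terms of R1 (each basis-blade product reordered to ascending indices, repeated generators contracted through their squares):
(-56/15) R2 = 154/75 - 392/75*e12
(87/10*e12) R2 = -609/50 - 957/200*e12
Summing the partial products and collecting blades:
Answer: -1519/150 - 6007/600*e12


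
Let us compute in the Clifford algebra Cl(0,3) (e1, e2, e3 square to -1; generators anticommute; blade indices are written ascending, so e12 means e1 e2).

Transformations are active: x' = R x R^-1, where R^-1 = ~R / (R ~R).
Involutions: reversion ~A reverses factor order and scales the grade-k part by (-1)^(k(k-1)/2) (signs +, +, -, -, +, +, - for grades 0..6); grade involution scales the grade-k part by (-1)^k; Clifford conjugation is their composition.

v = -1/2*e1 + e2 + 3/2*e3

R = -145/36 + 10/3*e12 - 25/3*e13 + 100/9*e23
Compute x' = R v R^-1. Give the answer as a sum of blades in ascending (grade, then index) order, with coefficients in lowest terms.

~R = -145/36 - 10/3*e12 + 25/3*e13 - 100/9*e23, and R ~R = 285425/1296, so R^-1 = ~R / (285425/1296).
R v = 805/72*e1 - 805/36*e2 + 665/72*e3 + 70/9*e123
Answer: 2857/3262*e1 + 663/1631*e2 - 5227/3262*e3


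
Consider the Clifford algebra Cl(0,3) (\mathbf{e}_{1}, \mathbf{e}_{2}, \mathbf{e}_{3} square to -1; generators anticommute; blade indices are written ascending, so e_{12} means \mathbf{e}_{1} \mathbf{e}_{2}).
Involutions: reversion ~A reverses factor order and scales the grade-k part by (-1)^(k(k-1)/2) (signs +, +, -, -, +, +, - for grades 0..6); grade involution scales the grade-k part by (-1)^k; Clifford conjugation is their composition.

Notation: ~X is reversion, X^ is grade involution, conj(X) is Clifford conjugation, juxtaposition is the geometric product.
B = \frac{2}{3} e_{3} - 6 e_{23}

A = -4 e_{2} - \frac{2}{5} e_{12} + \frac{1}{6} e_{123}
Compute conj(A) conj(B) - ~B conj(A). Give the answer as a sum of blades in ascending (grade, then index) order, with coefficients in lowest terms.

first term: -e_{1} - 24 e_{3} + \frac{1}{9} e_{12} - \frac{12}{5} e_{13} - \frac{8}{3} e_{23} - \frac{4}{15} e_{123}
second term: -e_{1} + 24 e_{3} - \frac{1}{9} e_{12} + \frac{12}{5} e_{13} - \frac{8}{3} e_{23} + \frac{4}{15} e_{123}
Answer: -48 e_{3} + \frac{2}{9} e_{12} - \frac{24}{5} e_{13} - \frac{8}{15} e_{123}


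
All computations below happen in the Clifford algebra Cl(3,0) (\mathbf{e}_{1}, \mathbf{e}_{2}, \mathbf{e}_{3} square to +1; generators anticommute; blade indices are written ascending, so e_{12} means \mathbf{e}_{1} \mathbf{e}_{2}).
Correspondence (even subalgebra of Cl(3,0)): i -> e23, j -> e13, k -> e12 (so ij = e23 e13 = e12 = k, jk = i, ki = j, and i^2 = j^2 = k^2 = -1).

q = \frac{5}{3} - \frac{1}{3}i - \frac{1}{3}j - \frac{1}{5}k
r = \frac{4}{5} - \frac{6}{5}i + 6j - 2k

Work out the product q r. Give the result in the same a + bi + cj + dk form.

In blades: q = \frac{5}{3} - \frac{1}{5} e_{12} - \frac{1}{3} e_{13} - \frac{1}{3} e_{23}, r = \frac{4}{5} - 2 e_{12} + 6 e_{13} - \frac{6}{5} e_{23}.
Distribute q over r term by term (generator squares from the signature, products reordered to ascending indices): (\frac{5}{3})*r = \frac{4}{3} - \frac{10}{3} e_{12} + 10 e_{13} - 2 e_{23}; (-\frac{1}{5} e_{12})*r = -\frac{2}{5} - \frac{4}{25} e_{12} + \frac{6}{25} e_{13} + \frac{6}{5} e_{23}; (-\frac{1}{3} e_{13})*r = 2 - \frac{2}{5} e_{12} - \frac{4}{15} e_{13} + \frac{2}{3} e_{23}; (-\frac{1}{3} e_{23})*r = -\frac{2}{5} - 2 e_{12} - \frac{2}{3} e_{13} - \frac{4}{15} e_{23}.
Sum: \frac{38}{15} - \frac{442}{75} e_{12} + \frac{698}{75} e_{13} - \frac{2}{5} e_{23}; translating back through the correspondence:
Answer: \frac{38}{15} - \frac{2}{5}i + \frac{698}{75}j - \frac{442}{75}k


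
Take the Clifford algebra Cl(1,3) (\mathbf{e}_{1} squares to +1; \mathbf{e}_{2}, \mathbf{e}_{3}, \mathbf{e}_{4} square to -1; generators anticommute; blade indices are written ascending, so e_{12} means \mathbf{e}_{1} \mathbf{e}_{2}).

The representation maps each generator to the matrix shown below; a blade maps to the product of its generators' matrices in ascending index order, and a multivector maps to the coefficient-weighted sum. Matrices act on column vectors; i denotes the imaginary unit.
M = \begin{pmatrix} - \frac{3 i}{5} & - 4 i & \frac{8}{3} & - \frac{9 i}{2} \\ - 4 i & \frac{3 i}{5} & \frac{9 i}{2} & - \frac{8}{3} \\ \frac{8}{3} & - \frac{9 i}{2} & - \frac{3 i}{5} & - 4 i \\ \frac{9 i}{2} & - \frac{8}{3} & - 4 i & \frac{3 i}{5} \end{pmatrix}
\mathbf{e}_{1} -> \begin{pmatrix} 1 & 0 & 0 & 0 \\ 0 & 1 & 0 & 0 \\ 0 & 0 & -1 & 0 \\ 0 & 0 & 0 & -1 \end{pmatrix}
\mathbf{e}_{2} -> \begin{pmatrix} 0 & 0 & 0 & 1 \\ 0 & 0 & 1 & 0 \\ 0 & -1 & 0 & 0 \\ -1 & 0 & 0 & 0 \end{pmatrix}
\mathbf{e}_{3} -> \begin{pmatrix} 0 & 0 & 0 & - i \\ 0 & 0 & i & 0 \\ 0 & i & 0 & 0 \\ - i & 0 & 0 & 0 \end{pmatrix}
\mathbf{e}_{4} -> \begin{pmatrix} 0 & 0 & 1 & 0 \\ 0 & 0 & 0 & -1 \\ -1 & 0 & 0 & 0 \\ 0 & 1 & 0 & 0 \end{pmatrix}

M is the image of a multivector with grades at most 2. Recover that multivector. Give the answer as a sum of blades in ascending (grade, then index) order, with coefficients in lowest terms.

Method: the blade images are trace-orthogonal — tr(rho(e_A) rho(e_B)^-1) = 4 if A = B and 0 otherwise — and rho(e_A)^-1 = (e_A)^2 * rho(e_A) with (e_A)^2 = +1 or -1, so the coefficient of e_A in the preimage is (e_A)^2 * tr(M rho(e_A))/4.
Nonzero projections over blades of grade <= 2: e_{13}: (e_{13})^2 = +1, tr(M rho(e_{13})) = 18, coefficient \frac{9}{2}; e_{14}: (e_{14})^2 = +1, tr(M rho(e_{14})) = \frac{32}{3}, coefficient \frac{8}{3}; e_{23}: (e_{23})^2 = -1, tr(M rho(e_{23})) = - \frac{12}{5}, coefficient \frac{3}{5}; e_{34}: (e_{34})^2 = -1, tr(M rho(e_{34})) = -16, coefficient 4. Every other blade of grade <= 2 projects to 0.
Answer: \frac{9}{2} e_{13} + \frac{8}{3} e_{14} + \frac{3}{5} e_{23} + 4 e_{34}


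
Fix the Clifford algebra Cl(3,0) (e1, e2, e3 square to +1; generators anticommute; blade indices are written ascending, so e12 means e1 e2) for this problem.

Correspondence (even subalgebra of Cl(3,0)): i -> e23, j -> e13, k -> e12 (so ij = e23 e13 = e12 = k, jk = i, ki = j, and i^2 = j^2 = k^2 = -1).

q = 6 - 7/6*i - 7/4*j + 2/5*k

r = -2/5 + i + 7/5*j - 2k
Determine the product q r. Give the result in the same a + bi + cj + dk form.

In blades: q = 6 + 2/5*e12 - 7/4*e13 - 7/6*e23, r = -2/5 - 2*e12 + 7/5*e13 + e23.
Distribute q over r term by term (generator squares from the signature, products reordered to ascending indices): (6)*r = -12/5 - 12*e12 + 42/5*e13 + 6*e23; (2/5*e12)*r = 4/5 - 4/25*e12 + 2/5*e13 - 14/25*e23; (-7/4*e13)*r = 49/20 + 7/4*e12 + 7/10*e13 + 7/2*e23; (-7/6*e23)*r = 7/6 - 49/30*e12 - 7/3*e13 + 7/15*e23.
Sum: 121/60 - 3613/300*e12 + 43/6*e13 + 1411/150*e23; translating back through the correspondence:
Answer: 121/60 + 1411/150*i + 43/6*j - 3613/300*k


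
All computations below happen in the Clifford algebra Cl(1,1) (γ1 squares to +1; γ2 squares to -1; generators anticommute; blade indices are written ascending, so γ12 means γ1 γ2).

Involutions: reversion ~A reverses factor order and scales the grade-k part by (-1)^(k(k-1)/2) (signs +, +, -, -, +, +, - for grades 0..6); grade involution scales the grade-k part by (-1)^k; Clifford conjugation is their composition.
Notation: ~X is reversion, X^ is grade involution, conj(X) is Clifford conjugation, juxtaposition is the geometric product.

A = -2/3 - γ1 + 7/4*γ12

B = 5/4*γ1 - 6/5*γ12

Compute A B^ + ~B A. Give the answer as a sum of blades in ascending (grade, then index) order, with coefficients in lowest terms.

first term: -17/20 + 5/6*γ1 + 271/80*γ2 + 4/5*γ12
second term: 17/20 - 5/6*γ1 + 271/80*γ2 - 4/5*γ12
Answer: 271/40*γ2


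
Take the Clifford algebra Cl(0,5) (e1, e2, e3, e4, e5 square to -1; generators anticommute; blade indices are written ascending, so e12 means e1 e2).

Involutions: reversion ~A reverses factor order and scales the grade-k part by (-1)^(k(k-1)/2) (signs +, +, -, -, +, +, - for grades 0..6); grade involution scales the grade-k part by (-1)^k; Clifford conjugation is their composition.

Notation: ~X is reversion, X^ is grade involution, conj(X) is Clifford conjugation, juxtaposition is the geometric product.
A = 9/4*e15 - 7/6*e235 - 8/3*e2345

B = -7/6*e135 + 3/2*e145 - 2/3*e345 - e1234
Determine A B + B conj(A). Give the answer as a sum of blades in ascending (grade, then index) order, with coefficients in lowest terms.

first term: 16/9*e2 - 21/8*e3 + 27/8*e4 + 49/36*e12 - 8/3*e15 + 7/9*e24 + 4*e123 + 28/9*e124 + 3/2*e134 - 7/6*e145 + 7/4*e1234 + 9/4*e2345
second term: -16/9*e2 + 21/8*e3 - 27/8*e4 - 49/36*e12 + 8/3*e15 - 7/9*e24 + 4*e123 + 28/9*e124 + 3/2*e134 - 7/6*e145 + 7/4*e1234 + 9/4*e2345
Answer: 8*e123 + 56/9*e124 + 3*e134 - 7/3*e145 + 7/2*e1234 + 9/2*e2345


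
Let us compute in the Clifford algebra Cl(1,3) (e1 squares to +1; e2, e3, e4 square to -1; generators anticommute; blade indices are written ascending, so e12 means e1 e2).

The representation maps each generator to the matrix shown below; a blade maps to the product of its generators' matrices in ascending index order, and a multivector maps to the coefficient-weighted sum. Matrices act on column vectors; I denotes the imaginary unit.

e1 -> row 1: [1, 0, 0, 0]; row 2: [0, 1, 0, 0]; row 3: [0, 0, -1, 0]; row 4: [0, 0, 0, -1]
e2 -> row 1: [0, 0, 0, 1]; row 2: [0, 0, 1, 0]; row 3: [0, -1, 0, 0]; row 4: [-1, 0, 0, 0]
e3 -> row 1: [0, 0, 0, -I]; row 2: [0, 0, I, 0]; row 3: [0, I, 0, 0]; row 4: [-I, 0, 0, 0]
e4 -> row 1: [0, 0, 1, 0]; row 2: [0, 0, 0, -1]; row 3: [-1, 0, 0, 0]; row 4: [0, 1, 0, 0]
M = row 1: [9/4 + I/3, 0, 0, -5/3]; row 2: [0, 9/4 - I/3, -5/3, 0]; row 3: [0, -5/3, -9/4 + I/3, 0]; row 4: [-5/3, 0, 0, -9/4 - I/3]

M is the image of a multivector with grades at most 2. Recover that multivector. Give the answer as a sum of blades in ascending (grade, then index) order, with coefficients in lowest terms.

Method: the blade images are trace-orthogonal — tr(rho(e_A) rho(e_B)^-1) = 4 if A = B and 0 otherwise — and rho(e_A)^-1 = (e_A)^2 * rho(e_A) with (e_A)^2 = +1 or -1, so the coefficient of e_A in the preimage is (e_A)^2 * tr(M rho(e_A))/4.
Nonzero projections over blades of grade <= 2: e1: (e1)^2 = +1, tr(M rho(e1)) = 9, coefficient 9/4; e12: (e12)^2 = +1, tr(M rho(e12)) = -20/3, coefficient -5/3; e23: (e23)^2 = -1, tr(M rho(e23)) = 4/3, coefficient -1/3. Every other blade of grade <= 2 projects to 0.
Answer: 9/4*e1 - 5/3*e12 - 1/3*e23


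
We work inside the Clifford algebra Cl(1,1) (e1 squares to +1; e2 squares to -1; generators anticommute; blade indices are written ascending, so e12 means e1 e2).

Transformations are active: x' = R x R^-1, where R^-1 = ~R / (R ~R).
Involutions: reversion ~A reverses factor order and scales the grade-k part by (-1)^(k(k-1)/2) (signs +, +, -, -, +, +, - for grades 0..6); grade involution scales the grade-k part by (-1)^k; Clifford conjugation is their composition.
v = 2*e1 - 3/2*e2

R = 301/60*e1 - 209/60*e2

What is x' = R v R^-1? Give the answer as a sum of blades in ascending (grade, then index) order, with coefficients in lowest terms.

~R = 301/60*e1 - 209/60*e2, and R ~R = 391/30, so R^-1 = ~R / (391/30).
R v = 577/120 - 67/120*e12
Answer: 79837/46920*e1 - 50213/46920*e2


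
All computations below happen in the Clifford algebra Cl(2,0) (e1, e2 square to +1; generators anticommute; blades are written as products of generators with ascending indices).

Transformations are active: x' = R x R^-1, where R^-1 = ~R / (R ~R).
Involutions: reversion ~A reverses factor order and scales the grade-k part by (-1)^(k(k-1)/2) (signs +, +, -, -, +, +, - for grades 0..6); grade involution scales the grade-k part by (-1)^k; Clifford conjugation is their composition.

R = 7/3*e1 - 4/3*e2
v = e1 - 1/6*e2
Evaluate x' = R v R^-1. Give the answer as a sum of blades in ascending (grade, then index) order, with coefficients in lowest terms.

~R = 7/3*e1 - 4/3*e2, and R ~R = 65/9, so R^-1 = ~R / (65/9).
R v = 23/9 + 17/18*e1 e2
Answer: 127/195*e1 - 101/130*e2


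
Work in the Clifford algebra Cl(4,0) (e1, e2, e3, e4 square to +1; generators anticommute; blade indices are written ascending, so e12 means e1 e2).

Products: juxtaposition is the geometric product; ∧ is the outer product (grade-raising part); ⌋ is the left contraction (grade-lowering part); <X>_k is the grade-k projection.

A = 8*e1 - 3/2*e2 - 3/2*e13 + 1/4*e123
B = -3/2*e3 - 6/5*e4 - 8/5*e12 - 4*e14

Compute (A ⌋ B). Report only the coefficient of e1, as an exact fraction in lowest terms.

step 1: -12/5*e1 - 64/5*e2 - 32*e4
Answer: -12/5


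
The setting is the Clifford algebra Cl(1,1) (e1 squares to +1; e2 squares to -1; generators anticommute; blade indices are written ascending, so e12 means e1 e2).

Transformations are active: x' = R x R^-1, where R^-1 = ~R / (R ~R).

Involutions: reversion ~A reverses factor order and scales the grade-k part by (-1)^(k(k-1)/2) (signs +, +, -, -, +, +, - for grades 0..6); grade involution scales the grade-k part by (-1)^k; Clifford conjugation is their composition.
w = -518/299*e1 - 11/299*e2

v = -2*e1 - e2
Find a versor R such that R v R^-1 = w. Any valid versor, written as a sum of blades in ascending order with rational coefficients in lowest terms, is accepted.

Reasoning: v^2 = w^2 = 3 since conjugation preserves the quadratic form; R = v + w = -1116/299*e1 - 310/299*e2 is then valid when invertible, keeping its own part and reversing (v - w)/2.
Answer: -1116/299*e1 - 310/299*e2


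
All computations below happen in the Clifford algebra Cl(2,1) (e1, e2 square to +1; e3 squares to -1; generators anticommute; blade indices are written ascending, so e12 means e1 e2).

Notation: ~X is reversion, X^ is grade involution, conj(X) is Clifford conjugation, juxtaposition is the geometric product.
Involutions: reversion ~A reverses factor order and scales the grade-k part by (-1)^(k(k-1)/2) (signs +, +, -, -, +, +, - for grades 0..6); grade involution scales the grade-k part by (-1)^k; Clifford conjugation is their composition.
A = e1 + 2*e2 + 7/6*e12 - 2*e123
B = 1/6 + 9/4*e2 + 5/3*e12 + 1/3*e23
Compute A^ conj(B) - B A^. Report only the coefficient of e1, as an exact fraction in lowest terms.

first term: 58/9 - 163/24*e1 + 4/3*e2 + 4*e3 + 22/9*e12 + 37/9*e13 + 2/3*e123
second term: -58/9 - 131/24*e1 + 4/3*e2 - 8/3*e3 + 22/9*e12 - 44/9*e13
Answer: -4/3


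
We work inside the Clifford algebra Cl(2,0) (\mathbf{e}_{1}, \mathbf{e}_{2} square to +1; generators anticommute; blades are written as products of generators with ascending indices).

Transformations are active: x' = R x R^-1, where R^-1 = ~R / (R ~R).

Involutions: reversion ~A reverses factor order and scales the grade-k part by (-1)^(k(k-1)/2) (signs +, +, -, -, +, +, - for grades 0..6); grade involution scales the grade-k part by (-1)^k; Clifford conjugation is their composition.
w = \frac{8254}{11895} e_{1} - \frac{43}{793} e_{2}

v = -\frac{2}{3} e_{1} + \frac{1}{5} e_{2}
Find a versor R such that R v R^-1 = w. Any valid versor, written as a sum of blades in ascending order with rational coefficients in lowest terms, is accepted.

Sketch: the shared square \frac{109}{225} makes R = v + w = \frac{108}{3965} e_{1} + \frac{578}{3965} e_{2} the natural versor; its sandwich fixes that direction, negates (v - w)/2, and sends v to w.
Answer: \frac{108}{3965} e_{1} + \frac{578}{3965} e_{2}


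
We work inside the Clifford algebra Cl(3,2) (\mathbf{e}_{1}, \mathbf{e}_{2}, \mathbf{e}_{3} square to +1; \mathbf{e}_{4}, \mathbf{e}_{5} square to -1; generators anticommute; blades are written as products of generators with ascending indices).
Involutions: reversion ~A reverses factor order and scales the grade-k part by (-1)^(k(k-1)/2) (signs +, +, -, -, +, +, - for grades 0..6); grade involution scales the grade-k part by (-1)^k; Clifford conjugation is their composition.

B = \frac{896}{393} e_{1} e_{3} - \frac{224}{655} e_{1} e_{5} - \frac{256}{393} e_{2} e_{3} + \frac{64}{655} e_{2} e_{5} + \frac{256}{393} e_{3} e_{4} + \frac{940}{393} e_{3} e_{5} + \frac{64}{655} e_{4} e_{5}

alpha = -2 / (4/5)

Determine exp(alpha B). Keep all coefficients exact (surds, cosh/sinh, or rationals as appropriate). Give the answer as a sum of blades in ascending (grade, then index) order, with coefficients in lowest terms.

B^2 term by term: the squares give (\frac{896}{393})^2*(e_{1} e_{3})^2 + (-\frac{224}{655})^2*(e_{1} e_{5})^2 + (-\frac{256}{393})^2*(e_{2} e_{3})^2 + (\frac{64}{655})^2*(e_{2} e_{5})^2 + (\frac{256}{393})^2*(e_{3} e_{4})^2 + (\frac{940}{393})^2*(e_{3} e_{5})^2 + (\frac{64}{655})^2*(e_{4} e_{5})^2 = \frac{802816}{154449}*(-1) + \frac{50176}{429025}*(+1) + \frac{65536}{154449}*(-1) + \frac{4096}{429025}*(+1) + \frac{65536}{154449}*(+1) + \frac{883600}{154449}*(+1) + \frac{4096}{429025}*(-1) = \frac{16}{25} (each basis 2-blade squares to minus the product of its generators' squares); cross terms between blades sharing an index anticommute and cancel; the commuting (index-disjoint) pairs give grade-4 terms 2*c*c'*(blade product), which cancel blade by blade — e_{1} e_{2} e_{3} e_{5}: -\frac{114688}{257415} + \frac{114688}{257415} = 0; e_{1} e_{3} e_{4} e_{5}: \frac{114688}{257415} - \frac{114688}{257415} = 0; e_{2} e_{3} e_{4} e_{5}: -\frac{32768}{257415} + \frac{32768}{257415} = 0 — confirming B is simple. So B^2 = \frac{16}{25}.
B^2 = \frac{16}{25} — since the square is positive, the closed form is hyperbolic: l = \frac{4}{5}, alpha*l = -2, so exp(alpha B) = cosh(-2) + (sinh(-2)/(\frac{4}{5}))*B = \cosh{\left(2 \right)} + (- \frac{5 \sinh{\left(2 \right)}}{4})*B.
Answer: \cosh{\left(2 \right)} - \frac{1120 \sinh{\left(2 \right)}}{393} e_{1} e_{3} + \frac{56 \sinh{\left(2 \right)}}{131} e_{1} e_{5} + \frac{320 \sinh{\left(2 \right)}}{393} e_{2} e_{3} - \frac{16 \sinh{\left(2 \right)}}{131} e_{2} e_{5} - \frac{320 \sinh{\left(2 \right)}}{393} e_{3} e_{4} - \frac{1175 \sinh{\left(2 \right)}}{393} e_{3} e_{5} - \frac{16 \sinh{\left(2 \right)}}{131} e_{4} e_{5}


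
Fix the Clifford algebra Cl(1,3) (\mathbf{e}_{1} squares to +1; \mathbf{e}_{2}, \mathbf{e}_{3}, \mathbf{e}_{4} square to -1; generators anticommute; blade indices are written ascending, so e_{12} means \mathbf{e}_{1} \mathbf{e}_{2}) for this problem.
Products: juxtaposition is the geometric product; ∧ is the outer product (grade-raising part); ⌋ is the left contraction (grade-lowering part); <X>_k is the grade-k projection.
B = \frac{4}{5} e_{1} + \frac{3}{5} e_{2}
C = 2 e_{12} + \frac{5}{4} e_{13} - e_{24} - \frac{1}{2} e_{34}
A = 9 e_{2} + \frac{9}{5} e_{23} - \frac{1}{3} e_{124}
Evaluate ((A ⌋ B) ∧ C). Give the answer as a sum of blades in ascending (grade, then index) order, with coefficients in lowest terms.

step 1: -\frac{27}{5}
step 2: -\frac{54}{5} e_{12} - \frac{27}{4} e_{13} + \frac{27}{5} e_{24} + \frac{27}{10} e_{34}
Answer: -\frac{54}{5} e_{12} - \frac{27}{4} e_{13} + \frac{27}{5} e_{24} + \frac{27}{10} e_{34}


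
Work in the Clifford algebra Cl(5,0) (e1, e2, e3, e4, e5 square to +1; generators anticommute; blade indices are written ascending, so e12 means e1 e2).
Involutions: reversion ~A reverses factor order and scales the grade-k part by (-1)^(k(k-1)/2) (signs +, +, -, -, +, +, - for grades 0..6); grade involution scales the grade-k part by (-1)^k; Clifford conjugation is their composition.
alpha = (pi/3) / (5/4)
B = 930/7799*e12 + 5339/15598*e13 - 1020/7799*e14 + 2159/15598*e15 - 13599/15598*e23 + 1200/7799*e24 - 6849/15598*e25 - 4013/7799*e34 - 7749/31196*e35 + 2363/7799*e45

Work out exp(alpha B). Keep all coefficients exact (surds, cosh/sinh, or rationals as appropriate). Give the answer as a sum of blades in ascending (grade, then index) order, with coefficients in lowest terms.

B^2 term by term: the squares give (930/7799)^2*(e12)^2 + (5339/15598)^2*(e13)^2 + (-1020/7799)^2*(e14)^2 + (2159/15598)^2*(e15)^2 + (-13599/15598)^2*(e23)^2 + (1200/7799)^2*(e24)^2 + (-6849/15598)^2*(e25)^2 + (-4013/7799)^2*(e34)^2 + (-7749/31196)^2*(e35)^2 + (2363/7799)^2*(e45)^2 = 864900/60824401*(-1) + 28504921/243297604*(-1) + 1040400/60824401*(-1) + 4661281/243297604*(-1) + 184932801/243297604*(-1) + 1440000/60824401*(-1) + 46908801/243297604*(-1) + 16104169/60824401*(-1) + 60047001/973190416*(-1) + 5583769/60824401*(-1) = -25/16 (each basis 2-blade squares to minus the product of its generators' squares); cross terms between blades sharing an index anticommute and cancel; the commuting (index-disjoint) pairs give grade-4 terms 2*c*c'*(blade product), which cancel blade by blade — e1234: -7464180/60824401 - 6406800/60824401 + 13870980/60824401 = 0; e1235: -3603285/60824401 + 36566811/121648802 - 29360241/121648802 = 0; e1245: 4395180/60824401 - 6985980/60824401 + 2590800/60824401 = 0; e1345: 12616057/60824401 - 3951990/60824401 - 8664067/60824401 = 0; e2345: -32134437/60824401 + 4649400/60824401 + 27485037/60824401 = 0 — confirming B is simple. So B^2 = -25/16.
B^2 = -25/16 — the negative square puts this in the circular regime; l = 5/4, alpha*l = pi/3, so exp(alpha B) = cos(pi/3) + (sin(pi/3)/(5/4))*B = 1/2 + (2*sqrt(3)/5)*B.
Answer: 1/2 + 372*sqrt(3)/7799*e12 + 5339*sqrt(3)/38995*e13 - 408*sqrt(3)/7799*e14 + 2159*sqrt(3)/38995*e15 - 13599*sqrt(3)/38995*e23 + 480*sqrt(3)/7799*e24 - 6849*sqrt(3)/38995*e25 - 8026*sqrt(3)/38995*e34 - 7749*sqrt(3)/77990*e35 + 4726*sqrt(3)/38995*e45


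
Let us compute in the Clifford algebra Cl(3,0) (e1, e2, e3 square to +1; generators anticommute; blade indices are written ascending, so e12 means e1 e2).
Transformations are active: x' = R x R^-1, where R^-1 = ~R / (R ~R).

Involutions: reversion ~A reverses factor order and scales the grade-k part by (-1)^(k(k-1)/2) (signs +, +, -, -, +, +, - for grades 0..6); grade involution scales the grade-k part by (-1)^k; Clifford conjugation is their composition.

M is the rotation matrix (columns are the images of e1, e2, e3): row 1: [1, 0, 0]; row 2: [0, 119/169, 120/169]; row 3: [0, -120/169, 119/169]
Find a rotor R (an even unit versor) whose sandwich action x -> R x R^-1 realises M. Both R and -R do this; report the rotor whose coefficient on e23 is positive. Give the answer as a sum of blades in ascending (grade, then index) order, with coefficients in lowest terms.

Method: write R = a + b12*e12 + b13*e13 + b23*e23 with a^2 + b12^2 + b13^2 + b23^2 = 1 (so R^-1 = ~R). Expanding the columns R e_j ~R gives tr M = 4a^2 - 1 and, from the antisymmetric part, M21 - M12 = -4a*b12, M13 - M31 = 4a*b13, M32 - M23 = -4a*b23.
Here tr M = 407/169, so a^2 = (1 + tr M)/4 = 144/169 and a = ±12/13. Taking a = 12/13: M21 - M12 = 0, M13 - M31 = 0, M32 - M23 = -240/169, giving b12 = 0, b13 = 0, b23 = 5/13, i.e. R = 12/13 + 5/13*e23.
Its e23 coefficient is already positive.
Answer: 12/13 + 5/13*e23. Recall the cover is two-to-one: with M of trace 407/169, both preimages act alike, and the stated e23 sign chooses the sheet.


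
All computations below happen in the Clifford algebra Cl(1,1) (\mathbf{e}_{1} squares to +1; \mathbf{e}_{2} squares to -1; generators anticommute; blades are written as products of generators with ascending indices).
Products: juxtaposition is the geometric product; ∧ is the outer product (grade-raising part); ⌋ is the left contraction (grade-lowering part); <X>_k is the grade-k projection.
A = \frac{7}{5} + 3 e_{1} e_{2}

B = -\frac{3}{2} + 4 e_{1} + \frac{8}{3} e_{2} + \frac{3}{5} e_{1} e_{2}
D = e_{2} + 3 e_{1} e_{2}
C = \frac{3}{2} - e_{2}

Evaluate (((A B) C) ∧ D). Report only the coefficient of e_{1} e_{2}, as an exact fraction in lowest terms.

step 1: -\frac{3}{10} - \frac{12}{5} e_{1} - \frac{124}{15} e_{2} - \frac{183}{50} e_{1} e_{2}
step 2: -\frac{523}{60} - \frac{363}{50} e_{1} - \frac{121}{10} e_{2} - \frac{309}{100} e_{1} e_{2}
step 3: -\frac{523}{60} e_{2} - \frac{3341}{100} e_{1} e_{2}
Answer: -\frac{3341}{100}


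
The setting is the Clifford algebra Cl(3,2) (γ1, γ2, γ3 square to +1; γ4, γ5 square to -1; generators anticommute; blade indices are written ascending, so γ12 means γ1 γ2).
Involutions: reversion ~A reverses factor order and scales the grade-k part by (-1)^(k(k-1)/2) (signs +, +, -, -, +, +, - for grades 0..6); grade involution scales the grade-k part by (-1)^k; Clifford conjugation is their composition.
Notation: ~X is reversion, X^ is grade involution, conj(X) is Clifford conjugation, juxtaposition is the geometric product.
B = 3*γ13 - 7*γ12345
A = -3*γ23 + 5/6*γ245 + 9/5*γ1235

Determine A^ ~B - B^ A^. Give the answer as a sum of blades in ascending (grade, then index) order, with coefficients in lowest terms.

first term: -63/5*γ4 + 9*γ12 + 35/6*γ13 - 27/5*γ25 - 21*γ145 - 5/2*γ12345
second term: 63/5*γ4 + 9*γ12 - 35/6*γ13 + 27/5*γ25 + 21*γ145 + 5/2*γ12345
Answer: -126/5*γ4 + 35/3*γ13 - 54/5*γ25 - 42*γ145 - 5*γ12345


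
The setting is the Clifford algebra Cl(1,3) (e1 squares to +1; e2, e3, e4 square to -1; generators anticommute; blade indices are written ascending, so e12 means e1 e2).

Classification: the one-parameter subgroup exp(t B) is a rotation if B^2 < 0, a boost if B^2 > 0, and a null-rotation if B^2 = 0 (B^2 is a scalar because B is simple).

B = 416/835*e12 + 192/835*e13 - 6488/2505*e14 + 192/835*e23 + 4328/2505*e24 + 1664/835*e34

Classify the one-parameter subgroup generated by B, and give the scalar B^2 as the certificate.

B^2 term by term: the squares give (416/835)^2*(e12)^2 + (192/835)^2*(e13)^2 + (-6488/2505)^2*(e14)^2 + (192/835)^2*(e23)^2 + (4328/2505)^2*(e24)^2 + (1664/835)^2*(e34)^2 = 173056/697225*(+1) + 36864/697225*(+1) + 42094144/6275025*(+1) + 36864/697225*(-1) + 18731584/6275025*(-1) + 2768896/697225*(-1) = 0 (each basis 2-blade squares to minus the product of its generators' squares); cross terms between blades sharing an index anticommute and cancel; the commuting (index-disjoint) pairs give grade-4 terms 2*c*c'*(blade product), which cancel blade by blade — e1234: 1384448/697225 - 553984/697225 - 830464/697225 = 0 — confirming B is simple. So B^2 = 0.
Answer: null-rotation, certificate B^2 = 0. Because 0 is invariant under every versor sandwich, the classification follows from its sign alone.


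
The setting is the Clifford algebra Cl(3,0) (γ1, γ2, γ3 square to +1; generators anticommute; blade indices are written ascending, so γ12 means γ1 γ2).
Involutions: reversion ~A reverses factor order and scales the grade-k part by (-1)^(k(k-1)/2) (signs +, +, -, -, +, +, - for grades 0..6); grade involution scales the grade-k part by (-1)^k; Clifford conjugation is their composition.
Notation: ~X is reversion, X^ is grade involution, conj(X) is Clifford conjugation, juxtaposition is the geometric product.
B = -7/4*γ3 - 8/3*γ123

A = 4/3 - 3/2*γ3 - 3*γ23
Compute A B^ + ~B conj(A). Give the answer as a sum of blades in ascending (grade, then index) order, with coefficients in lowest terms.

first term: -21/8 + 8*γ1 - 21/4*γ2 + 7/3*γ3 - 4*γ12 + 32/9*γ123
second term: -21/8 - 8*γ1 + 21/4*γ2 - 7/3*γ3 + 4*γ12 + 32/9*γ123
Answer: -21/4 + 64/9*γ123


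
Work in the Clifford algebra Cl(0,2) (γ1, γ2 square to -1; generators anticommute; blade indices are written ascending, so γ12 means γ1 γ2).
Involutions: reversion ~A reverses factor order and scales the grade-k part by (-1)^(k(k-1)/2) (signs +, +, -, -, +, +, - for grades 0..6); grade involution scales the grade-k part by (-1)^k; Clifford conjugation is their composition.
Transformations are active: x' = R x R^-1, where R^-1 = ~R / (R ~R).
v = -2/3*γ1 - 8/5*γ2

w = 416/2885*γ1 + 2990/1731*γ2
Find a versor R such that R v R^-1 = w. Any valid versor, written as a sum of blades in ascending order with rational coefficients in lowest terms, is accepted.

A norm check does it: q(v) = q(w) = -676/225, hence R = v + w = -4522/8655*γ1 + 1102/8655*γ2 realises the map — parallel part kept, (v - w)/2 negated, v carried to w.
Answer: -4522/8655*γ1 + 1102/8655*γ2


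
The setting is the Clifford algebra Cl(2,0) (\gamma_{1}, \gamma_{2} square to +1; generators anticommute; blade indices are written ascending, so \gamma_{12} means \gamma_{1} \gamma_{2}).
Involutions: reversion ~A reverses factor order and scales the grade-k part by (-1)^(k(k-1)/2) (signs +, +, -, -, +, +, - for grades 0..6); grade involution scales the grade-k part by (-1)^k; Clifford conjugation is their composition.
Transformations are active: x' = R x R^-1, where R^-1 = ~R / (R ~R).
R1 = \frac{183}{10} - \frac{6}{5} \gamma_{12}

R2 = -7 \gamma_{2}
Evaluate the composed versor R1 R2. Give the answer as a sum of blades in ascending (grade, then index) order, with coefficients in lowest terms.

Distribute over the terms of R2 (each basis-blade product reordered to ascending indices, repeated generators contracted through their squares):
R1 (-7 \gamma_{2}) = \frac{42}{5} \gamma_{1} - \frac{1281}{10} \gamma_{2}
Answer: \frac{42}{5} \gamma_{1} - \frac{1281}{10} \gamma_{2}


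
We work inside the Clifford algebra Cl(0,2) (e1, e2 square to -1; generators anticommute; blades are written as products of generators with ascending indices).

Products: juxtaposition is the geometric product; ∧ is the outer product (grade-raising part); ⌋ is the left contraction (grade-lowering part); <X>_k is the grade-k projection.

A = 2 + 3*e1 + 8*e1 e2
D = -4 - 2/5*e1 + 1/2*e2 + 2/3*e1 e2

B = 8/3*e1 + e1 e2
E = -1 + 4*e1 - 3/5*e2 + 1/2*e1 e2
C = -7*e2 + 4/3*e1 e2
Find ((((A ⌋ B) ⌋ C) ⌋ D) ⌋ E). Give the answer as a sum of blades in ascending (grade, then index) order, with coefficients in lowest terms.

step 1: -16 + 16/3*e1 - 3*e2 + 2*e1 e2
step 2: -71/3 - 4*e1 + 944/9*e2 - 64/3*e1 e2
step 3: 2468/45 + 10718/135*e1 - 55/6*e2 - 142/9*e1 e2
step 4: -99907/270 + 38663/180*e1 - 49007/675*e2 + 1234/45*e1 e2
Answer: -99907/270 + 38663/180*e1 - 49007/675*e2 + 1234/45*e1 e2


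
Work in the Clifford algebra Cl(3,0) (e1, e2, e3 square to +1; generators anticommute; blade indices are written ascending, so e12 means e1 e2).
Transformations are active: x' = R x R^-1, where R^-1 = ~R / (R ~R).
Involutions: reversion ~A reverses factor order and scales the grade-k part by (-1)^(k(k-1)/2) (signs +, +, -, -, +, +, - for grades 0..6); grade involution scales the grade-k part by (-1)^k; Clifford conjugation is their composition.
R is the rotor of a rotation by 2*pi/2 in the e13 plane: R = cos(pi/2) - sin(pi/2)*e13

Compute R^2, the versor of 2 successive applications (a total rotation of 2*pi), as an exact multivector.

Because a rotor carries half the rotation angle, composing 2 copies of this e13-plane rotor multiplies the phase: 2*(pi/2) = pi, hence R^2 = cos(pi) - sin(pi)*e13.
cos(pi) = -1 and sin(pi) = 0, so R^2 = -1. The total rotation 2*pi is 1 full turn, so every vector returns to itself, yet the rotor is -1, on the OTHER sheet of the double cover (an odd number of 2*pi turns).
Answer: -1


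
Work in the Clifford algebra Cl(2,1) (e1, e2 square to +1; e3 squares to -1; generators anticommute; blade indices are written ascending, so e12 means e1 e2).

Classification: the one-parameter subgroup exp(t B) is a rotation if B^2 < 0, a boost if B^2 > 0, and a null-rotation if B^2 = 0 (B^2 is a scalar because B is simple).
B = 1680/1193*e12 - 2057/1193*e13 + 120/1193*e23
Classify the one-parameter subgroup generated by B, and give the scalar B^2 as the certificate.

B^2 term by term: the squares give (1680/1193)^2*(e12)^2 + (-2057/1193)^2*(e13)^2 + (120/1193)^2*(e23)^2 = 2822400/1423249*(-1) + 4231249/1423249*(+1) + 14400/1423249*(+1) = 1 (each basis 2-blade squares to minus the product of its generators' squares); cross terms between blades sharing an index anticommute and cancel. So B^2 = 1.
Answer: boost, certificate B^2 = 1. Note: conjugating B changes its blade decomposition but never the scalar B^2 = 1, whose sign settles the classification.


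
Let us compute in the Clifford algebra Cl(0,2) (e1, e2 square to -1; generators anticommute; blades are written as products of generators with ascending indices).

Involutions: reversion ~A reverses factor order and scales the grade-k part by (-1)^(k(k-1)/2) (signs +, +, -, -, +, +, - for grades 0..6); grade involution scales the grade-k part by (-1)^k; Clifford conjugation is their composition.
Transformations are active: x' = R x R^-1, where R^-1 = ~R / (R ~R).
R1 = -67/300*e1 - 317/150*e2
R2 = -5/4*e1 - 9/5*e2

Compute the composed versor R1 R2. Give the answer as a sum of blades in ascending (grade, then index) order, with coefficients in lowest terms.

Distribute over the terms of R1 (each basis-blade product reordered to ascending indices, repeated generators contracted through their squares):
(-67/300*e1) R2 = -67/240 + 201/500*e1 e2
(-317/150*e2) R2 = -951/250 - 317/120*e1 e2
Summing the partial products and collecting blades:
Answer: -24499/6000 - 6719/3000*e1 e2


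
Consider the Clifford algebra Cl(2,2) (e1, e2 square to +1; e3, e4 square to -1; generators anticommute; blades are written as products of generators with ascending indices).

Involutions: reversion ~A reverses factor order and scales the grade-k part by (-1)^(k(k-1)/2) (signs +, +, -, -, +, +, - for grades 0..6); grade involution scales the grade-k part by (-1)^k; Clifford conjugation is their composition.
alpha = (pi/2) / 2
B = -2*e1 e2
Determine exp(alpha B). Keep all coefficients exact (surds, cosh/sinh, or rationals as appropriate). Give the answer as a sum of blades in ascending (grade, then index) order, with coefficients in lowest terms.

B^2 = (-2)^2*(e1 e2)^2 = 4*(-1) = -4 (a basis 2-blade squares to minus the product of its generators' squares).
B^2 = -4 — the series telescopes trigonometrically here: l = 2, alpha*l = pi/2, so exp(alpha B) = cos(pi/2) + (sin(pi/2)/2)*B = 0 + (1/2)*B.
Answer: -e1 e2


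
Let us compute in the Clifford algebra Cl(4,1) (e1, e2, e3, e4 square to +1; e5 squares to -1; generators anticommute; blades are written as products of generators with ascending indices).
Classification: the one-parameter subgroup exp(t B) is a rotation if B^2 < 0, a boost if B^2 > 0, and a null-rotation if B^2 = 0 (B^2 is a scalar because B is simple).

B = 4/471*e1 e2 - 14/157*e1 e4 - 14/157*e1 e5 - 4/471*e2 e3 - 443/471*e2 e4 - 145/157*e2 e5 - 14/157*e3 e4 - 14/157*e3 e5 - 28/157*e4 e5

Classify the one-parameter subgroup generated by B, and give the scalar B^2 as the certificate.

B^2 term by term: the squares give (4/471)^2*(e1 e2)^2 + (-14/157)^2*(e1 e4)^2 + (-14/157)^2*(e1 e5)^2 + (-4/471)^2*(e2 e3)^2 + (-443/471)^2*(e2 e4)^2 + (-145/157)^2*(e2 e5)^2 + (-14/157)^2*(e3 e4)^2 + (-14/157)^2*(e3 e5)^2 + (-28/157)^2*(e4 e5)^2 = 16/221841*(-1) + 196/24649*(-1) + 196/24649*(+1) + 16/221841*(-1) + 196249/221841*(-1) + 21025/24649*(+1) + 196/24649*(-1) + 196/24649*(+1) + 784/24649*(+1) = 0 (each basis 2-blade squares to minus the product of its generators' squares); cross terms between blades sharing an index anticommute and cancel; the commuting (index-disjoint) pairs give grade-4 terms 2*c*c'*(blade product), which cancel blade by blade — e1 e2 e3 e4: -112/73947 + 112/73947 = 0; e1 e2 e3 e5: -112/73947 + 112/73947 = 0; e1 e2 e4 e5: -224/73947 - 4060/24649 + 12404/73947 = 0; e1 e3 e4 e5: -392/24649 + 392/24649 = 0; e2 e3 e4 e5: 224/73947 - 12404/73947 + 4060/24649 = 0 — confirming B is simple. So B^2 = 0.
Answer: null-rotation, certificate B^2 = 0. Certificate logic: 0 is a conjugation-invariant scalar, so its sign fixes rotation versus boost versus null-rotation outright.
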